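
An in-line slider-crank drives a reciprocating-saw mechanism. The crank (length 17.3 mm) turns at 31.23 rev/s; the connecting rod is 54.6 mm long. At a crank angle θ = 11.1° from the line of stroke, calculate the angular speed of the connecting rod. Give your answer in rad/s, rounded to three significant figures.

61.1

ω = 196.2 rad/s (converted from 31.23 rev/s).
The rod makes angle φ with the slider axis where L sinφ = r sinθ; differentiating, L cosφ·φ̇ = r ω cosθ.
L cosφ = √(L² − r² sin²θ) = 0.054498 m.
|ω_rod| = r ω |cosθ| / √(L² − r² sin²θ) = 0.0173·196.2·0.98129/0.054498 = 61.124 rad/s.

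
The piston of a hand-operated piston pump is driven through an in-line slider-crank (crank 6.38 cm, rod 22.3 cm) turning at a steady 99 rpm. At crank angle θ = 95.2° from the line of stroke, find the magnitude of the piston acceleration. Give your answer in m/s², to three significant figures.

ω = 2π·99/60 = 10.37 rad/s
x(θ) = r cosθ + √(L² − r² sin²θ); with ω constant, a = ω²·d²x/dθ².
d²x/dθ² = −r cosθ − r²(cos2θ)/√u − r⁴ sin²2θ/(4u^{3/2}),  u = L² − r² sin²θ = 0.045692 m².
Substituting r = 0.0638 m, L = 0.223 m, θ = 95.2°: d²x/dθ² = +0.024498 m.
a = ω²·d²x/dθ² = (10.37)²·(+0.024498) = +2.6331 m/s²;  |a| = 2.6331 m/s².

2.63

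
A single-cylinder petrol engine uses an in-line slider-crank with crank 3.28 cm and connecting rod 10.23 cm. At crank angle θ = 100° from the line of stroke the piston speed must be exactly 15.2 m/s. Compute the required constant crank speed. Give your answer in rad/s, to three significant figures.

500

For an in-line slider-crank, |v_piston| = rω|sinθ|·[1 + r cosθ/√(L² − r² sin²θ)].
With r = 0.0328 m, L = 0.1023 m, θ = 100°: the bracketed kinematic factor |dx/dθ| = 0.030406 m.
ω = v/|dx/dθ| = 15.2/0.030406 = 499.9 rad/s.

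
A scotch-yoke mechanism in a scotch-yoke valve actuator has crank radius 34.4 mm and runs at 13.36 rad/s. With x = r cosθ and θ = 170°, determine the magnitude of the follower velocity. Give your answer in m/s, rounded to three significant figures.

ω = 13.36 rad/s
x = r cosθ ⇒ ẋ = −rω sinθ.
|v| = rω|sinθ| = 0.0344·13.36·|sin 170°| = 0.079806 m/s.

0.0798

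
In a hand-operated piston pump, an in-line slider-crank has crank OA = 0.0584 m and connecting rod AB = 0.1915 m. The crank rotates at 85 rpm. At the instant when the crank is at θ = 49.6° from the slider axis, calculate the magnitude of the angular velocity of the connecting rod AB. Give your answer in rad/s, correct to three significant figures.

ω = 8.901 rad/s (converted from 85 rpm).
The rod makes angle φ with the slider axis where L sinφ = r sinθ; differentiating, L cosφ·φ̇ = r ω cosθ.
L cosφ = √(L² − r² sin²θ) = 0.18626 m.
|ω_rod| = r ω |cosθ| / √(L² − r² sin²θ) = 0.0584·8.901·0.64812/0.18626 = 1.8088 rad/s.

1.81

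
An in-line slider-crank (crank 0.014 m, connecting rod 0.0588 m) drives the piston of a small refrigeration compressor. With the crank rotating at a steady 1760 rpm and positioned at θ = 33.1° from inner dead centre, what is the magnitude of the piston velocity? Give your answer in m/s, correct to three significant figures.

1.69

ω = 2π·1760/60 = 184.3 rad/s
For an in-line slider-crank, x = r cosθ + √(L² − r² sin²θ), so v = −rω sinθ·[1 + r cosθ/√(L² − r² sin²θ)].
With r = 0.014 m, L = 0.0588 m, θ = 33.1°: √(L² − r² sin²θ) = 0.058301 m.
v = −0.014·184.3·0.54610·[1 + 0.014·0.83772/0.058301] = -1.6926 m/s.
|v| = 1.6926 m/s.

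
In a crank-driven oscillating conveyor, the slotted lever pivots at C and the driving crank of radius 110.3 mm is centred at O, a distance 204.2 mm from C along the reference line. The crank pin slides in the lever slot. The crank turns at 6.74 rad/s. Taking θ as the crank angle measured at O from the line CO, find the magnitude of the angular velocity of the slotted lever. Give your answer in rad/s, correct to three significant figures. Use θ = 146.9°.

2.80

ω = 6.74 rad/s
Crank pin A relative to C: A = (d + r cosθ, r sinθ); lever angle φ = atan2(r sinθ, d + r cosθ).
Differentiating tanφ: φ̇ = rω(d cosθ + r)/(d² + r² + 2dr cosθ).
d² + r² + 2dr cosθ = |CA|² = 0.0161274 m²;  d cosθ + r = -0.060762 m.
|ω_lever| = |0.1103·6.74·-0.060762| / 0.0161274 = 2.8009 rad/s.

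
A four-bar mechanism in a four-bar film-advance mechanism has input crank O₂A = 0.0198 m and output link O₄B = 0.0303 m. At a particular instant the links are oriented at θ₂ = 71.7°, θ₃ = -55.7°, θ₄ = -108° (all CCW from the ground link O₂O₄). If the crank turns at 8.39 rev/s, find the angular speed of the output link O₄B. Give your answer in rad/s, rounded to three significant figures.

ω₂ = 52.72 rad/s (from 8.39 rev/s).
Differentiating the loop-closure r₂e^{iθ₂}+r₃e^{iθ₃}=r₁+r₄e^{iθ₄} gives r₂ω₂e^{iθ₂}+r₃ω₃e^{iθ₃}=r₄ω₄e^{iθ₄}.
Eliminating the other unknown: ω₄ = r₂ω₂ sin(θ₂−θ₃) / [r₄ sin(θ₄−θ₃)].
Numerator sine = +0.79441; denominator sine = -0.79122.
Result = 0.0198·52.72·(+0.79441) / (0.0303·(-0.79122)) = -34.587 rad/s; magnitude 34.587 rad/s.

34.6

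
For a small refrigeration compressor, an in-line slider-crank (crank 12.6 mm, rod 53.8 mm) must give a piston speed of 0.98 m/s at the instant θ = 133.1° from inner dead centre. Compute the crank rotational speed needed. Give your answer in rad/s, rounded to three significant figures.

For an in-line slider-crank, |v_piston| = rω|sinθ|·[1 + r cosθ/√(L² − r² sin²θ)].
With r = 0.0126 m, L = 0.0538 m, θ = 133.1°: the bracketed kinematic factor |dx/dθ| = 0.0077058 m.
ω = v/|dx/dθ| = 0.98/0.0077058 = 127.18 rad/s.

127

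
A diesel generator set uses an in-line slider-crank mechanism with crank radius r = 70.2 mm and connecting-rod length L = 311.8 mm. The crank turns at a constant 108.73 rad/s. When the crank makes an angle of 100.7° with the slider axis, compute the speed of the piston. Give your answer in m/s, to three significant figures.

ω = 108.7 rad/s
For an in-line slider-crank, x = r cosθ + √(L² − r² sin²θ), so v = −rω sinθ·[1 + r cosθ/√(L² − r² sin²θ)].
With r = 0.0702 m, L = 0.3118 m, θ = 100.7°: √(L² − r² sin²θ) = 0.30407 m.
v = −0.0702·108.7·0.98261·[1 + 0.0702·-0.18567/0.30407] = -7.1786 m/s.
|v| = 7.1786 m/s.

7.18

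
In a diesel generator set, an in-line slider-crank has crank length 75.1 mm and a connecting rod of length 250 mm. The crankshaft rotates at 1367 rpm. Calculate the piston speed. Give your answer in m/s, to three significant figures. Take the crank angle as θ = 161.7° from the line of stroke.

ω = 2π·1367/60 = 143.2 rad/s
For an in-line slider-crank, x = r cosθ + √(L² − r² sin²θ), so v = −rω sinθ·[1 + r cosθ/√(L² − r² sin²θ)].
With r = 0.0751 m, L = 0.25 m, θ = 161.7°: √(L² − r² sin²θ) = 0.24889 m.
v = −0.0751·143.2·0.31399·[1 + 0.0751·-0.94943/0.24889] = -2.4086 m/s.
|v| = 2.4086 m/s.

2.41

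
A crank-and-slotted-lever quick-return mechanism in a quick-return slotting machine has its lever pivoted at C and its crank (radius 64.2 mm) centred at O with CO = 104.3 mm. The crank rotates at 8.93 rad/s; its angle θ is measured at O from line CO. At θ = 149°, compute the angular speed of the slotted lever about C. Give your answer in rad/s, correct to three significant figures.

4.10

ω = 8.93 rad/s
Crank pin A relative to C: A = (d + r cosθ, r sinθ); lever angle φ = atan2(r sinθ, d + r cosθ).
Differentiating tanφ: φ̇ = rω(d cosθ + r)/(d² + r² + 2dr cosθ).
d² + r² + 2dr cosθ = |CA|² = 0.00352084 m²;  d cosθ + r = -0.025203 m.
|ω_lever| = |0.0642·8.93·-0.025203| / 0.00352084 = 4.1038 rad/s.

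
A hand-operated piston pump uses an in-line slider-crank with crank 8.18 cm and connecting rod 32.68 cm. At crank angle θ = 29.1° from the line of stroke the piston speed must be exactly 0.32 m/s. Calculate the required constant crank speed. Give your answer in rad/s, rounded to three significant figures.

6.59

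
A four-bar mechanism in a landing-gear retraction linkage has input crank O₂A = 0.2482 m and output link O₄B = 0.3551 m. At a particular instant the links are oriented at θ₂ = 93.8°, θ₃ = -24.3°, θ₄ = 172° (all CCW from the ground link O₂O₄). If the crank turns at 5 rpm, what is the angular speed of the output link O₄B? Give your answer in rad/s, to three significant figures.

1.15

ω₂ = 0.5236 rad/s (from 5 rpm).
Differentiating the loop-closure r₂e^{iθ₂}+r₃e^{iθ₃}=r₁+r₄e^{iθ₄} gives r₂ω₂e^{iθ₂}+r₃ω₃e^{iθ₃}=r₄ω₄e^{iθ₄}.
Eliminating the other unknown: ω₄ = r₂ω₂ sin(θ₂−θ₃) / [r₄ sin(θ₄−θ₃)].
Numerator sine = +0.88213; denominator sine = -0.28067.
Result = 0.2482·0.5236·(+0.88213) / (0.3551·(-0.28067)) = -1.1502 rad/s; magnitude 1.1502 rad/s.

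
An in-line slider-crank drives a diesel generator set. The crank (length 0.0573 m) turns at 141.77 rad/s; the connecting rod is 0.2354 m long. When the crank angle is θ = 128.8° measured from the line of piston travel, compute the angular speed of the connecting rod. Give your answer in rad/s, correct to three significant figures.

22.0

ω = 141.8 rad/s
The rod makes angle φ with the slider axis where L sinφ = r sinθ; differentiating, L cosφ·φ̇ = r ω cosθ.
L cosφ = √(L² − r² sin²θ) = 0.23113 m.
|ω_rod| = r ω |cosθ| / √(L² − r² sin²θ) = 0.0573·141.8·0.62660/0.23113 = 22.023 rad/s.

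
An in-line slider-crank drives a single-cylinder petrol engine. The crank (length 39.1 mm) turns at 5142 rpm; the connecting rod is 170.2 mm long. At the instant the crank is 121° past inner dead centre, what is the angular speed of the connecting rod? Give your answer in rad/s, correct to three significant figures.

ω = 538.5 rad/s (converted from 5142 rpm).
The rod makes angle φ with the slider axis where L sinφ = r sinθ; differentiating, L cosφ·φ̇ = r ω cosθ.
L cosφ = √(L² − r² sin²θ) = 0.16687 m.
|ω_rod| = r ω |cosθ| / √(L² − r² sin²θ) = 0.0391·538.5·0.51504/0.16687 = 64.984 rad/s.

65.0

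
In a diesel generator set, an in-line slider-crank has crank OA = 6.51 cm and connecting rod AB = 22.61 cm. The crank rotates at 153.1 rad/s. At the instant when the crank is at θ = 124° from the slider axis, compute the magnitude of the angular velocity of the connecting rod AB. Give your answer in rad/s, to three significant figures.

25.4

ω = 153.1 rad/s
The rod makes angle φ with the slider axis where L sinφ = r sinθ; differentiating, L cosφ·φ̇ = r ω cosθ.
L cosφ = √(L² − r² sin²θ) = 0.21956 m.
|ω_rod| = r ω |cosθ| / √(L² − r² sin²θ) = 0.0651·153.1·0.55919/0.21956 = 25.384 rad/s.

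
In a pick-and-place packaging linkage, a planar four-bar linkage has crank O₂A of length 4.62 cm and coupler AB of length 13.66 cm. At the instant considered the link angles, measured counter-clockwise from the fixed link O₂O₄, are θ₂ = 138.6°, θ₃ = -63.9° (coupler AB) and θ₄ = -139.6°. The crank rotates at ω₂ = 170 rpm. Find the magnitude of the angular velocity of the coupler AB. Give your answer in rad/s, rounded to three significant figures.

ω₂ = 17.8 rad/s (from 170 rpm).
Differentiating the loop-closure r₂e^{iθ₂}+r₃e^{iθ₃}=r₁+r₄e^{iθ₄} gives r₂ω₂e^{iθ₂}+r₃ω₃e^{iθ₃}=r₄ω₄e^{iθ₄}.
Eliminating the other unknown: ω₃ = r₂ω₂ sin(θ₄−θ₂) / [r₃ sin(θ₃−θ₄)].
Numerator sine = +0.98978; denominator sine = +0.96902.
Result = 0.0462·17.8·(+0.98978) / (0.1366·(+0.96902)) = +6.15 rad/s; magnitude 6.15 rad/s.

6.15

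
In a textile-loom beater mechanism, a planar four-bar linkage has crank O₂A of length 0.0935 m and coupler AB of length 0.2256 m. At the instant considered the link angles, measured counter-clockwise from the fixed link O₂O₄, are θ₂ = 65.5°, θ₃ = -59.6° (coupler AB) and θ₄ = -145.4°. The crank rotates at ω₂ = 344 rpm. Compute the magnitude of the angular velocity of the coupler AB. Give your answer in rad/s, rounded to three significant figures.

7.69

ω₂ = 36.02 rad/s (from 344 rpm).
Differentiating the loop-closure r₂e^{iθ₂}+r₃e^{iθ₃}=r₁+r₄e^{iθ₄} gives r₂ω₂e^{iθ₂}+r₃ω₃e^{iθ₃}=r₄ω₄e^{iθ₄}.
Eliminating the other unknown: ω₃ = r₂ω₂ sin(θ₄−θ₂) / [r₃ sin(θ₃−θ₄)].
Numerator sine = +0.51354; denominator sine = +0.99731.
Result = 0.0935·36.02·(+0.51354) / (0.2256·(+0.99731)) = +7.6878 rad/s; magnitude 7.6878 rad/s.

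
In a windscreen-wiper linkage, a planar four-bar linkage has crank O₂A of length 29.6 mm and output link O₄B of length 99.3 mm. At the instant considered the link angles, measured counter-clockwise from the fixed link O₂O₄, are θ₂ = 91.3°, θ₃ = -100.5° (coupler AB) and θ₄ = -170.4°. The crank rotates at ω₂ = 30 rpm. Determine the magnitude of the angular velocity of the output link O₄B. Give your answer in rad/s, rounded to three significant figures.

0.204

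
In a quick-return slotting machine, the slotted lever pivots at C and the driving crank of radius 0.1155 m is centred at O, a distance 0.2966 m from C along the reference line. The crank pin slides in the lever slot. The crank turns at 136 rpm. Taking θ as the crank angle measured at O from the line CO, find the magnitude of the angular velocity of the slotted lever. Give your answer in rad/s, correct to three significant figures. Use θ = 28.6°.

3.83

ω = 14.24 rad/s (from 136 rpm).
Crank pin A relative to C: A = (d + r cosθ, r sinθ); lever angle φ = atan2(r sinθ, d + r cosθ).
Differentiating tanφ: φ̇ = rω(d cosθ + r)/(d² + r² + 2dr cosθ).
d² + r² + 2dr cosθ = |CA|² = 0.161466 m²;  d cosθ + r = +0.37591 m.
|ω_lever| = |0.1155·14.24·+0.37591| / 0.161466 = 3.8296 rad/s.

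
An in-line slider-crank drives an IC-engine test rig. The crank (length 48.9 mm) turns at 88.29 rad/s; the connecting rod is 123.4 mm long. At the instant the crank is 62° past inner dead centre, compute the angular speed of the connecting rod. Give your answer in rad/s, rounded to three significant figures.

ω = 88.29 rad/s
The rod makes angle φ with the slider axis where L sinφ = r sinθ; differentiating, L cosφ·φ̇ = r ω cosθ.
L cosφ = √(L² − r² sin²θ) = 0.1156 m.
|ω_rod| = r ω |cosθ| / √(L² − r² sin²θ) = 0.0489·88.29·0.46947/0.1156 = 17.534 rad/s.

17.5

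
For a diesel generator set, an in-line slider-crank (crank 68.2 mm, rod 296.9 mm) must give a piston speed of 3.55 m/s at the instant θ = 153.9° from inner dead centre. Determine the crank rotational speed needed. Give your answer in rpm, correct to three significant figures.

For an in-line slider-crank, |v_piston| = rω|sinθ|·[1 + r cosθ/√(L² − r² sin²θ)].
With r = 0.0682 m, L = 0.2969 m, θ = 153.9°: the bracketed kinematic factor |dx/dθ| = 0.023783 m.
ω = v/|dx/dθ| = 3.55/0.023783 = 149.27 rad/s.
N = 60ω/(2π) = 1425.4 rpm.

1430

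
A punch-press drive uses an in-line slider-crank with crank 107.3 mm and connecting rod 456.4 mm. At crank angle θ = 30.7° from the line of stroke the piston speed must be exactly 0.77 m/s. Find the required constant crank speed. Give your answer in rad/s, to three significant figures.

11.7

For an in-line slider-crank, |v_piston| = rω|sinθ|·[1 + r cosθ/√(L² − r² sin²θ)].
With r = 0.1073 m, L = 0.4564 m, θ = 30.7°: the bracketed kinematic factor |dx/dθ| = 0.065936 m.
ω = v/|dx/dθ| = 0.77/0.065936 = 11.678 rad/s.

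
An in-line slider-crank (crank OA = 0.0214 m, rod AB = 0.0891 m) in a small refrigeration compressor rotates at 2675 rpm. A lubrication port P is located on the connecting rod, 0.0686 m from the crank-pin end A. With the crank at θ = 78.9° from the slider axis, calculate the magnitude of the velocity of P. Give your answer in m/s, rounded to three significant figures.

6.10

ω = 280.1 rad/s.  Crank-pin speed |V_A| = rω = 5.9947 m/s, perpendicular to OA.
Rod angle: sinφ = −(r/L) sinθ ⇒ φ = -13.632°; ω_rod = −rω cosθ/√(L²−r²sin²θ) = -13.328 rad/s.
V_P = V_A + ω_rod × AP, with AP = 0.0686 m along the rod.
Components: V_Px = −rω sinθ − a·ω_rod·sinφ = -6.098 m/s;  V_Py = rω cosθ + a·ω_rod·cosφ = +0.26554 m/s.
|V_P| = √(V_Px² + V_Py²) = 6.1038 m/s.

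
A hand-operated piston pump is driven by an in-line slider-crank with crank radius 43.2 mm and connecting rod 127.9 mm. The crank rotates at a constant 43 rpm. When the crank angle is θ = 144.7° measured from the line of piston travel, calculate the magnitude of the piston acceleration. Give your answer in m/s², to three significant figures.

ω = 2π·43/60 = 4.503 rad/s
x(θ) = r cosθ + √(L² − r² sin²θ); with ω constant, a = ω²·d²x/dθ².
d²x/dθ² = −r cosθ − r²(cos2θ)/√u − r⁴ sin²2θ/(4u^{3/2}),  u = L² − r² sin²θ = 0.0157352 m².
Substituting r = 0.0432 m, L = 0.1279 m, θ = 144.7°: d²x/dθ² = +0.029923 m.
a = ω²·d²x/dθ² = (4.503)²·(+0.029923) = +0.60673 m/s²;  |a| = 0.60673 m/s².

0.607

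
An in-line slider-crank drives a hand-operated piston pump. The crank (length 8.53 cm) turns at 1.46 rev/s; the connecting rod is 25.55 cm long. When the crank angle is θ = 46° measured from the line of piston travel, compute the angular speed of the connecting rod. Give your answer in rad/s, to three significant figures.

ω = 9.173 rad/s (converted from 1.46 rev/s).
The rod makes angle φ with the slider axis where L sinφ = r sinθ; differentiating, L cosφ·φ̇ = r ω cosθ.
L cosφ = √(L² − r² sin²θ) = 0.24802 m.
|ω_rod| = r ω |cosθ| / √(L² − r² sin²θ) = 0.0853·9.173·0.69466/0.24802 = 2.1916 rad/s.

2.19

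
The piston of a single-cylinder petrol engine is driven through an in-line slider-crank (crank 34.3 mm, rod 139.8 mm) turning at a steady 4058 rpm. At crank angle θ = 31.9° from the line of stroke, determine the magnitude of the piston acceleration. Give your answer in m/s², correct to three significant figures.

ω = 2π·4058/60 = 425 rad/s
x(θ) = r cosθ + √(L² − r² sin²θ); with ω constant, a = ω²·d²x/dθ².
d²x/dθ² = −r cosθ − r²(cos2θ)/√u − r⁴ sin²2θ/(4u^{3/2}),  u = L² − r² sin²θ = 0.0192155 m².
Substituting r = 0.0343 m, L = 0.1398 m, θ = 31.9°: d²x/dθ² = -0.032971 m.
a = ω²·d²x/dθ² = (425)²·(-0.032971) = -5954.1 m/s²;  |a| = 5954.1 m/s².

5950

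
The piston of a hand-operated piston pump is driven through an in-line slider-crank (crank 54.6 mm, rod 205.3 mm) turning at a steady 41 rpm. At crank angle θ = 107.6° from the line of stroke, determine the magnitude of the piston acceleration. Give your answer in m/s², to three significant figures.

0.529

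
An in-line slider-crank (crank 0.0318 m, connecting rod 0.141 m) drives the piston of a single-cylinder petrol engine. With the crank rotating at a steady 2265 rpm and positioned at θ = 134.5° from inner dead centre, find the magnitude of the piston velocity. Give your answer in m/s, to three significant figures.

4.52

ω = 2π·2265/60 = 237.2 rad/s
For an in-line slider-crank, x = r cosθ + √(L² − r² sin²θ), so v = −rω sinθ·[1 + r cosθ/√(L² − r² sin²θ)].
With r = 0.0318 m, L = 0.141 m, θ = 134.5°: √(L² − r² sin²θ) = 0.13916 m.
v = −0.0318·237.2·0.71325·[1 + 0.0318·-0.70091/0.13916] = -4.5182 m/s.
|v| = 4.5182 m/s.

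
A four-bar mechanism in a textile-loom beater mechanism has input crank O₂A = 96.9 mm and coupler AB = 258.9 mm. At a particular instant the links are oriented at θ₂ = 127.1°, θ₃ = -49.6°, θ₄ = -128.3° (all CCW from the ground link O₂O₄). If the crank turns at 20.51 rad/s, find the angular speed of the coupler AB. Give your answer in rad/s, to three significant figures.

7.58

ω₂ = 20.51 rad/s
Differentiating the loop-closure r₂e^{iθ₂}+r₃e^{iθ₃}=r₁+r₄e^{iθ₄} gives r₂ω₂e^{iθ₂}+r₃ω₃e^{iθ₃}=r₄ω₄e^{iθ₄}.
Eliminating the other unknown: ω₃ = r₂ω₂ sin(θ₄−θ₂) / [r₃ sin(θ₃−θ₄)].
Numerator sine = +0.96771; denominator sine = +0.98061.
Result = 0.0969·20.51·(+0.96771) / (0.2589·(+0.98061)) = +7.5754 rad/s; magnitude 7.5754 rad/s.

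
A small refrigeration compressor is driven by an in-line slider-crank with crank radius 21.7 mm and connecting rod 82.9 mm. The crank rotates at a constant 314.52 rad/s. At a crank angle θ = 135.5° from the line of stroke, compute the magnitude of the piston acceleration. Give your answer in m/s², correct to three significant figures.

ω = 314.5 rad/s
x(θ) = r cosθ + √(L² − r² sin²θ); with ω constant, a = ω²·d²x/dθ².
d²x/dθ² = −r cosθ − r²(cos2θ)/√u − r⁴ sin²2θ/(4u^{3/2}),  u = L² − r² sin²θ = 0.00664107 m².
Substituting r = 0.0217 m, L = 0.0829 m, θ = 135.5°: d²x/dθ² = +0.015274 m.
a = ω²·d²x/dθ² = (314.5)²·(+0.015274) = +1511 m/s²;  |a| = 1511 m/s².

1510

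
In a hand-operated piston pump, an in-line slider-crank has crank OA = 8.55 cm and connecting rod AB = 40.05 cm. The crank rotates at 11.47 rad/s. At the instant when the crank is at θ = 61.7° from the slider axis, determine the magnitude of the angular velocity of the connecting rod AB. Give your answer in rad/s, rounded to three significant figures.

ω = 11.47 rad/s
The rod makes angle φ with the slider axis where L sinφ = r sinθ; differentiating, L cosφ·φ̇ = r ω cosθ.
L cosφ = √(L² − r² sin²θ) = 0.39336 m.
|ω_rod| = r ω |cosθ| / √(L² − r² sin²θ) = 0.0855·11.47·0.47409/0.39336 = 1.1819 rad/s.

1.18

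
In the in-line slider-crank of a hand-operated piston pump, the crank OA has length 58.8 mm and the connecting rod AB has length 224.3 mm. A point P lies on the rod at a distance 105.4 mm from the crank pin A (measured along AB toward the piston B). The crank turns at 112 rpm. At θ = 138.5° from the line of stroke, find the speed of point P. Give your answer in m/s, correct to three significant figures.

ω = 11.73 rad/s.  Crank-pin speed |V_A| = rω = 0.68964 m/s, perpendicular to OA.
Rod angle: sinφ = −(r/L) sinθ ⇒ φ = -10.003°; ω_rod = −rω cosθ/√(L²−r²sin²θ) = +2.3383 rad/s.
V_P = V_A + ω_rod × AP, with AP = 0.1054 m along the rod.
Components: V_Px = −rω sinθ − a·ω_rod·sinφ = -0.41416 m/s;  V_Py = rω cosθ + a·ω_rod·cosφ = -0.2738 m/s.
|V_P| = √(V_Px² + V_Py²) = 0.49648 m/s.

0.496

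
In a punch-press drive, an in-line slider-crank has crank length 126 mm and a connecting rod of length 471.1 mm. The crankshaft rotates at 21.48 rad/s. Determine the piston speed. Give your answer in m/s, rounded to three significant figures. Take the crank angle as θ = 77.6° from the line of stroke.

ω = 21.48 rad/s
For an in-line slider-crank, x = r cosθ + √(L² − r² sin²θ), so v = −rω sinθ·[1 + r cosθ/√(L² − r² sin²θ)].
With r = 0.126 m, L = 0.4711 m, θ = 77.6°: √(L² − r² sin²θ) = 0.45474 m.
v = −0.126·21.48·0.97667·[1 + 0.126·0.21474/0.45474] = -2.8006 m/s.
|v| = 2.8006 m/s.

2.80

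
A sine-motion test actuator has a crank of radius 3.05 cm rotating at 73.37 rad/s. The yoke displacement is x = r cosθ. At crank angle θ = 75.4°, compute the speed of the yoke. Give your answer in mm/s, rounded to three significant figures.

ω = 73.37 rad/s
x = r cosθ ⇒ ẋ = −rω sinθ.
|v| = rω|sinθ| = 0.0305·73.37·|sin 75.4°| = 2.1655 m/s = 2165.5 mm/s.

2170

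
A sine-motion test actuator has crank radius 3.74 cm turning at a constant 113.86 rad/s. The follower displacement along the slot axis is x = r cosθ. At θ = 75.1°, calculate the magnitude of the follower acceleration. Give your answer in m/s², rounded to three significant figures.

125

ω = 113.9 rad/s
x = r cosθ ⇒ ẍ = −rω² cosθ (ω constant).
|a| = rω²|cosθ| = 0.0374·(113.9)²·|cos 75.1°| = 124.67 m/s².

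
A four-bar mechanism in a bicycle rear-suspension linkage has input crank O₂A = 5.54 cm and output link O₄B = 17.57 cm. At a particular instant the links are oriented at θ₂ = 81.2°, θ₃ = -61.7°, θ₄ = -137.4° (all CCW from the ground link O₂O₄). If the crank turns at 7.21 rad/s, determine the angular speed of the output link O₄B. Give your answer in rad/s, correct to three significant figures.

1.42

ω₂ = 7.21 rad/s
Differentiating the loop-closure r₂e^{iθ₂}+r₃e^{iθ₃}=r₁+r₄e^{iθ₄} gives r₂ω₂e^{iθ₂}+r₃ω₃e^{iθ₃}=r₄ω₄e^{iθ₄}.
Eliminating the other unknown: ω₄ = r₂ω₂ sin(θ₂−θ₃) / [r₄ sin(θ₄−θ₃)].
Numerator sine = +0.60321; denominator sine = -0.96902.
Result = 0.0554·7.21·(+0.60321) / (0.1757·(-0.96902)) = -1.4152 rad/s; magnitude 1.4152 rad/s.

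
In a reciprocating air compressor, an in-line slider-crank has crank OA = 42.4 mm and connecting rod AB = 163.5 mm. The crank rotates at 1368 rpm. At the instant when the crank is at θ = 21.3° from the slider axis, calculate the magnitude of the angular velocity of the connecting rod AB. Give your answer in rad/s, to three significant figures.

34.8

ω = 143.3 rad/s (converted from 1368 rpm).
The rod makes angle φ with the slider axis where L sinφ = r sinθ; differentiating, L cosφ·φ̇ = r ω cosθ.
L cosφ = √(L² − r² sin²θ) = 0.16277 m.
|ω_rod| = r ω |cosθ| / √(L² − r² sin²θ) = 0.0424·143.3·0.93169/0.16277 = 34.767 rad/s.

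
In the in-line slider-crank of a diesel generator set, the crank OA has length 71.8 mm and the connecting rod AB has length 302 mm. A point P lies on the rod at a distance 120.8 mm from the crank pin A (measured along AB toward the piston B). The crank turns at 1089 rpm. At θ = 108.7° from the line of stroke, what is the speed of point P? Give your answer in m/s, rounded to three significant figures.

7.68

ω = 114 rad/s.  Crank-pin speed |V_A| = rω = 8.1881 m/s, perpendicular to OA.
Rod angle: sinφ = −(r/L) sinθ ⇒ φ = -13.015°; ω_rod = −rω cosθ/√(L²−r²sin²θ) = +8.9219 rad/s.
V_P = V_A + ω_rod × AP, with AP = 0.1208 m along the rod.
Components: V_Px = −rω sinθ − a·ω_rod·sinφ = -7.5131 m/s;  V_Py = rω cosθ + a·ω_rod·cosφ = -1.5751 m/s.
|V_P| = √(V_Px² + V_Py²) = 7.6764 m/s.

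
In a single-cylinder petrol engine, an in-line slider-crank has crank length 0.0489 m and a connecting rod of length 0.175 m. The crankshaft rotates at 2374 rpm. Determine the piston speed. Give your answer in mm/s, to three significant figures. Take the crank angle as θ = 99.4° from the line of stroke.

11400

ω = 2π·2374/60 = 248.6 rad/s
For an in-line slider-crank, x = r cosθ + √(L² − r² sin²θ), so v = −rω sinθ·[1 + r cosθ/√(L² − r² sin²θ)].
With r = 0.0489 m, L = 0.175 m, θ = 99.4°: √(L² − r² sin²θ) = 0.16822 m.
v = −0.0489·248.6·0.98657·[1 + 0.0489·-0.16333/0.16822] = -11.424 m/s.
|v| = 11.424 m/s = 11424 mm/s.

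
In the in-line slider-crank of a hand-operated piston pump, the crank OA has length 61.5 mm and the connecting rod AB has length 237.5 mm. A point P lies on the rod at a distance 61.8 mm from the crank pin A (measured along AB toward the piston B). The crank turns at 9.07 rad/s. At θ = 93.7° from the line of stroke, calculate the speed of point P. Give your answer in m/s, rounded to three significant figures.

0.555

ω = 9.07 rad/s.  Crank-pin speed |V_A| = rω = 0.5578 m/s, perpendicular to OA.
Rod angle: sinφ = −(r/L) sinθ ⇒ φ = -14.976°; ω_rod = −rω cosθ/√(L²−r²sin²θ) = +0.15689 rad/s.
V_P = V_A + ω_rod × AP, with AP = 0.0618 m along the rod.
Components: V_Px = −rω sinθ − a·ω_rod·sinφ = -0.55414 m/s;  V_Py = rω cosθ + a·ω_rod·cosφ = -0.02663 m/s.
|V_P| = √(V_Px² + V_Py²) = 0.55478 m/s.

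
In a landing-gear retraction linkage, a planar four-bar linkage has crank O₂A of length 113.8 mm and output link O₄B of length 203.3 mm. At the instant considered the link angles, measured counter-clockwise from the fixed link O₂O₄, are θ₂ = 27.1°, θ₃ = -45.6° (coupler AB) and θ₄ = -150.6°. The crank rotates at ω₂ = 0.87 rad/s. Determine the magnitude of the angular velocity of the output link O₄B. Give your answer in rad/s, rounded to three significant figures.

0.481

ω₂ = 0.87 rad/s
Differentiating the loop-closure r₂e^{iθ₂}+r₃e^{iθ₃}=r₁+r₄e^{iθ₄} gives r₂ω₂e^{iθ₂}+r₃ω₃e^{iθ₃}=r₄ω₄e^{iθ₄}.
Eliminating the other unknown: ω₄ = r₂ω₂ sin(θ₂−θ₃) / [r₄ sin(θ₄−θ₃)].
Numerator sine = +0.95476; denominator sine = -0.96593.
Result = 0.1138·0.87·(+0.95476) / (0.2033·(-0.96593)) = -0.48137 rad/s; magnitude 0.48137 rad/s.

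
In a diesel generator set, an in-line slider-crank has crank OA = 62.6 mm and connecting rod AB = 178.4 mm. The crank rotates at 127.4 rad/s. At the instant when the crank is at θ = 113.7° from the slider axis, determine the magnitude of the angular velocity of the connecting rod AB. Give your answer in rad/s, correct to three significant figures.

19.0

ω = 127.4 rad/s
The rod makes angle φ with the slider axis where L sinφ = r sinθ; differentiating, L cosφ·φ̇ = r ω cosθ.
L cosφ = √(L² − r² sin²θ) = 0.16894 m.
|ω_rod| = r ω |cosθ| / √(L² − r² sin²θ) = 0.0626·127.4·0.40195/0.16894 = 18.975 rad/s.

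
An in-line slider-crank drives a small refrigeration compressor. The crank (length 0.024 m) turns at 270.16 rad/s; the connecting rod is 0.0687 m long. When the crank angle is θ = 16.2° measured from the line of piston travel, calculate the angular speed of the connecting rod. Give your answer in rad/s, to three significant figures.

91.1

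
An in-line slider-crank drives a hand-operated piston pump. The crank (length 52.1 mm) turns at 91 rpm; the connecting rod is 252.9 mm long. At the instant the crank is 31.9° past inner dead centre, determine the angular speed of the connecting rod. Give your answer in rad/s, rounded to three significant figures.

1.68

ω = 9.529 rad/s (converted from 91 rpm).
The rod makes angle φ with the slider axis where L sinφ = r sinθ; differentiating, L cosφ·φ̇ = r ω cosθ.
L cosφ = √(L² − r² sin²θ) = 0.2514 m.
|ω_rod| = r ω |cosθ| / √(L² − r² sin²θ) = 0.0521·9.529·0.84897/0.2514 = 1.6766 rad/s.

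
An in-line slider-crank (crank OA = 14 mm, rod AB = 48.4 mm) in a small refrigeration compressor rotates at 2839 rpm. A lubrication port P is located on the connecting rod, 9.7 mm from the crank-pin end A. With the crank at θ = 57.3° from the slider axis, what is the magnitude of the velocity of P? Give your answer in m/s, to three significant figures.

4.04

ω = 297.3 rad/s.  Crank-pin speed |V_A| = rω = 4.1622 m/s, perpendicular to OA.
Rod angle: sinφ = −(r/L) sinθ ⇒ φ = -14.088°; ω_rod = −rω cosθ/√(L²−r²sin²θ) = -47.899 rad/s.
V_P = V_A + ω_rod × AP, with AP = 0.0097 m along the rod.
Components: V_Px = −rω sinθ − a·ω_rod·sinφ = -3.6156 m/s;  V_Py = rω cosθ + a·ω_rod·cosφ = +1.7979 m/s.
|V_P| = √(V_Px² + V_Py²) = 4.038 m/s.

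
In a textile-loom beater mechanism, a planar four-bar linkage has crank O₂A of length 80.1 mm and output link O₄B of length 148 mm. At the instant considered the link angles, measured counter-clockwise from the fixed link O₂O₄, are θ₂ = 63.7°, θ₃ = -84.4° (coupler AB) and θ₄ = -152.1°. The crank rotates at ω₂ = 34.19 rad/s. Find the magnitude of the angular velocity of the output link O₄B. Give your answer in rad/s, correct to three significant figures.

ω₂ = 34.19 rad/s
Differentiating the loop-closure r₂e^{iθ₂}+r₃e^{iθ₃}=r₁+r₄e^{iθ₄} gives r₂ω₂e^{iθ₂}+r₃ω₃e^{iθ₃}=r₄ω₄e^{iθ₄}.
Eliminating the other unknown: ω₄ = r₂ω₂ sin(θ₂−θ₃) / [r₄ sin(θ₄−θ₃)].
Numerator sine = +0.52844; denominator sine = -0.92521.
Result = 0.0801·34.19·(+0.52844) / (0.148·(-0.92521)) = -10.569 rad/s; magnitude 10.569 rad/s.

10.6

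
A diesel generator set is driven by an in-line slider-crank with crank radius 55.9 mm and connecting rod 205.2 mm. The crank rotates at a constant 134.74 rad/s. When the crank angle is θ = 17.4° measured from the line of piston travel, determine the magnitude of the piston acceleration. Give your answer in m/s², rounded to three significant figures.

ω = 134.7 rad/s
x(θ) = r cosθ + √(L² − r² sin²θ); with ω constant, a = ω²·d²x/dθ².
d²x/dθ² = −r cosθ − r²(cos2θ)/√u − r⁴ sin²2θ/(4u^{3/2}),  u = L² − r² sin²θ = 0.0418276 m².
Substituting r = 0.0559 m, L = 0.2052 m, θ = 17.4°: d²x/dθ² = -0.065981 m.
a = ω²·d²x/dθ² = (134.7)²·(-0.065981) = -1197.9 m/s²;  |a| = 1197.9 m/s².

1200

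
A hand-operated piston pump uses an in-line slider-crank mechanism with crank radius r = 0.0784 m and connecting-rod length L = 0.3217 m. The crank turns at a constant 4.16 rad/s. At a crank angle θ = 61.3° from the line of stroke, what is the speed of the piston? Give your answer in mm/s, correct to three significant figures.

ω = 4.16 rad/s
For an in-line slider-crank, x = r cosθ + √(L² − r² sin²θ), so v = −rω sinθ·[1 + r cosθ/√(L² − r² sin²θ)].
With r = 0.0784 m, L = 0.3217 m, θ = 61.3°: √(L² − r² sin²θ) = 0.31426 m.
v = −0.0784·4.16·0.87715·[1 + 0.0784·0.48022/0.31426] = -0.32035 m/s.
|v| = 0.32035 m/s = 320.35 mm/s.

320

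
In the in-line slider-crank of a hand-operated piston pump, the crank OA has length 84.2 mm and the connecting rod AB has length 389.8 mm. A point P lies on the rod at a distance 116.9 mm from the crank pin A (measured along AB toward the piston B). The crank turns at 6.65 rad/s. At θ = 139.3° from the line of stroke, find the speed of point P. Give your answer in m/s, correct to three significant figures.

0.457

ω = 6.65 rad/s.  Crank-pin speed |V_A| = rω = 0.55993 m/s, perpendicular to OA.
Rod angle: sinφ = −(r/L) sinθ ⇒ φ = -8.098°; ω_rod = −rω cosθ/√(L²−r²sin²θ) = +1.1 rad/s.
V_P = V_A + ω_rod × AP, with AP = 0.1169 m along the rod.
Components: V_Px = −rω sinθ − a·ω_rod·sinφ = -0.34702 m/s;  V_Py = rω cosθ + a·ω_rod·cosφ = -0.2972 m/s.
|V_P| = √(V_Px² + V_Py²) = 0.45689 m/s.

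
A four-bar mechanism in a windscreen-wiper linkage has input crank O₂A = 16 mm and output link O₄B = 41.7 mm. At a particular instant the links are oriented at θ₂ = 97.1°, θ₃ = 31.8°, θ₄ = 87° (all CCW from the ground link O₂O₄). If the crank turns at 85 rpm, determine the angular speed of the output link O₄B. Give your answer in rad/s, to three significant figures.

ω₂ = 8.901 rad/s (from 85 rpm).
Differentiating the loop-closure r₂e^{iθ₂}+r₃e^{iθ₃}=r₁+r₄e^{iθ₄} gives r₂ω₂e^{iθ₂}+r₃ω₃e^{iθ₃}=r₄ω₄e^{iθ₄}.
Eliminating the other unknown: ω₄ = r₂ω₂ sin(θ₂−θ₃) / [r₄ sin(θ₄−θ₃)].
Numerator sine = +0.90851; denominator sine = +0.82115.
Result = 0.016·8.901·(+0.90851) / (0.0417·(+0.82115)) = +3.7787 rad/s; magnitude 3.7787 rad/s.

3.78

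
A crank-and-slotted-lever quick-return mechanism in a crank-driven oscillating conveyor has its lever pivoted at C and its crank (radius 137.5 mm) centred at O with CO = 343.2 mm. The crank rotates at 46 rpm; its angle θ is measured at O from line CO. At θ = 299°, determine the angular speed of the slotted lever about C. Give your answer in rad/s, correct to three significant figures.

1.10

ω = 4.817 rad/s (from 46 rpm).
Crank pin A relative to C: A = (d + r cosθ, r sinθ); lever angle φ = atan2(r sinθ, d + r cosθ).
Differentiating tanφ: φ̇ = rω(d cosθ + r)/(d² + r² + 2dr cosθ).
d² + r² + 2dr cosθ = |CA|² = 0.182449 m²;  d cosθ + r = +0.30389 m.
|ω_lever| = |0.1375·4.817·+0.30389| / 0.182449 = 1.1032 rad/s.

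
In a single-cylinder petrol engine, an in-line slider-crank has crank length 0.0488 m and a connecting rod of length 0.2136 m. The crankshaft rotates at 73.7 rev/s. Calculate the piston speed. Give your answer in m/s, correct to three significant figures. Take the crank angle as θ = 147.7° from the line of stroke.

9.73

ω = 2π·73.7 = 463.1 rad/s
For an in-line slider-crank, x = r cosθ + √(L² − r² sin²θ), so v = −rω sinθ·[1 + r cosθ/√(L² − r² sin²θ)].
With r = 0.0488 m, L = 0.2136 m, θ = 147.7°: √(L² − r² sin²θ) = 0.212 m.
v = −0.0488·463.1·0.53435·[1 + 0.0488·-0.84526/0.212] = -9.7258 m/s.
|v| = 9.7258 m/s.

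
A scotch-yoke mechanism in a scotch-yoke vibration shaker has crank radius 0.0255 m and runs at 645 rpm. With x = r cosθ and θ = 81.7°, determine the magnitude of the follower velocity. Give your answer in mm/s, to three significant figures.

1700

ω = 67.54 rad/s (from 645 rpm).
x = r cosθ ⇒ ẋ = −rω sinθ.
|v| = rω|sinθ| = 0.0255·67.54·|sin 81.7°| = 1.7043 m/s = 1704.3 mm/s.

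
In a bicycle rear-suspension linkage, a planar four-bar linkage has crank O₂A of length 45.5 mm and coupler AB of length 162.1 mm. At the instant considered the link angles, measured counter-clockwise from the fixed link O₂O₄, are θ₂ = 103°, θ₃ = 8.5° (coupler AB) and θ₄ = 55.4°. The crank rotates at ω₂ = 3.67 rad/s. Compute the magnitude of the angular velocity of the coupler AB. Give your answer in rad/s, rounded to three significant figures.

1.04

ω₂ = 3.67 rad/s
Differentiating the loop-closure r₂e^{iθ₂}+r₃e^{iθ₃}=r₁+r₄e^{iθ₄} gives r₂ω₂e^{iθ₂}+r₃ω₃e^{iθ₃}=r₄ω₄e^{iθ₄}.
Eliminating the other unknown: ω₃ = r₂ω₂ sin(θ₄−θ₂) / [r₃ sin(θ₃−θ₄)].
Numerator sine = -0.73846; denominator sine = -0.73016.
Result = 0.0455·3.67·(-0.73846) / (0.1621·(-0.73016)) = +1.0418 rad/s; magnitude 1.0418 rad/s.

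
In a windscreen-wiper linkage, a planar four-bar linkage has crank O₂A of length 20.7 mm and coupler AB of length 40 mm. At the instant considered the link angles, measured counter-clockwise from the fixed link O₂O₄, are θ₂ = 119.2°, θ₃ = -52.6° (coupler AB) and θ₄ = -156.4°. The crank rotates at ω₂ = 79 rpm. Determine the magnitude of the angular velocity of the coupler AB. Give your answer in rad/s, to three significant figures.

4.39

ω₂ = 8.273 rad/s (from 79 rpm).
Differentiating the loop-closure r₂e^{iθ₂}+r₃e^{iθ₃}=r₁+r₄e^{iθ₄} gives r₂ω₂e^{iθ₂}+r₃ω₃e^{iθ₃}=r₄ω₄e^{iθ₄}.
Eliminating the other unknown: ω₃ = r₂ω₂ sin(θ₄−θ₂) / [r₃ sin(θ₃−θ₄)].
Numerator sine = +0.99523; denominator sine = +0.97113.
Result = 0.0207·8.273·(+0.99523) / (0.04·(+0.97113)) = +4.3874 rad/s; magnitude 4.3874 rad/s.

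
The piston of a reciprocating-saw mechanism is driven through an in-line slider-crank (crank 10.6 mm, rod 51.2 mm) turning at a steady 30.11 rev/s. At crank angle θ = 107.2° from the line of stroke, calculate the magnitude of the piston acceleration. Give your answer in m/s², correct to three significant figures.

178

ω = 2π·30.1 = 189.2 rad/s
x(θ) = r cosθ + √(L² − r² sin²θ); with ω constant, a = ω²·d²x/dθ².
d²x/dθ² = −r cosθ − r²(cos2θ)/√u − r⁴ sin²2θ/(4u^{3/2}),  u = L² − r² sin²θ = 0.00251891 m².
Substituting r = 0.0106 m, L = 0.0512 m, θ = 107.2°: d²x/dθ² = +0.0049738 m.
a = ω²·d²x/dθ² = (189.2)²·(+0.0049738) = +178.02 m/s²;  |a| = 178.02 m/s².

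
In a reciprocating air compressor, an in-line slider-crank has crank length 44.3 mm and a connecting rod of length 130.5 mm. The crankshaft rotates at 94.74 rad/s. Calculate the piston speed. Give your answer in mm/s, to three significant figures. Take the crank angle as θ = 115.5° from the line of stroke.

ω = 94.74 rad/s
For an in-line slider-crank, x = r cosθ + √(L² − r² sin²θ), so v = −rω sinθ·[1 + r cosθ/√(L² − r² sin²θ)].
With r = 0.0443 m, L = 0.1305 m, θ = 115.5°: √(L² − r² sin²θ) = 0.12422 m.
v = −0.0443·94.74·0.90259·[1 + 0.0443·-0.43051/0.12422] = -3.2066 m/s.
|v| = 3.2066 m/s = 3206.6 mm/s.

3210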